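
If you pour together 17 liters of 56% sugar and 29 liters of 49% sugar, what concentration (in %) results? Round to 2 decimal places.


Solute in mixture 1 = 56% of 17 L = 17*56/100 = 238/25 L
Solute in mixture 2 = 49% of 29 L = 29*49/100 = 1421/100 L
Total solute = 238/25 + 1421/100 = 2373/100 L
Total volume = 17 + 29 = 46 L
Final concentration = 2373/100/46 * 100 = 51.59%

51.59


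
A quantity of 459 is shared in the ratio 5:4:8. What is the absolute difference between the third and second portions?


Total parts = 5 + 4 + 8 = 17
Value per part = 459 / 17 = 27
Shares: 5*27=135, 4*27=108, 8*27=216
Third share = 216, second share = 108
Difference = |216 - 108| = 108

108


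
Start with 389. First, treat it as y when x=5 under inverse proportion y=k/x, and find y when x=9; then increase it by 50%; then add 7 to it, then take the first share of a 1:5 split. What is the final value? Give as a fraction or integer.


Start with 389.
Step 1: Inverse prop: k = (389)*5; new y = k/9 = 389*5/9 = 1945/9
Step 2: Increase by 50%: 1945/9 * 150/100 = 1945/6
Step 3: Add 7: 1945/6+7=1987/6; split 1:5 first = 1987/6*1/6 = 1987/36
Final result = 1987/36

1987/36


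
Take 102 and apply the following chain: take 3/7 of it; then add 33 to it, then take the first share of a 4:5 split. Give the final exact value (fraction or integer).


Start with 102.
Step 1: Take 3/7: 102 * 3/7 = 306/7
Step 2: Add 33: 306/7+33=537/7; split 4:5 first = 537/7*4/9 = 716/21
Final result = 716/21

716/21


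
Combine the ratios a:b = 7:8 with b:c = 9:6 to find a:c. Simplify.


Given a:b = 7:8 and b:c = 9:6
Make b consistent. Multiply first ratio by 9: a:b = 63:72
Multiply second ratio by 8: b:c = 72:48
Now b = 72 in both, so a:b:c = 63:72:48
Therefore a:c = 63:48
Simplify by GCD: a:c = 21:16

21:16


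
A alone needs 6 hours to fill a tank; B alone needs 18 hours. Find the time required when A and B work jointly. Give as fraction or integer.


Rate of A = 1/6 job per hour
Rate of B = 1/18 job per hour
Combined rate = 1/6 + 1/18
Find common denominator: (18 + 6)/(6*18) = 24/108
Combined rate = 2/9 job per hour
Time together = 1 / (2/9) = 9/2 hours

9/2


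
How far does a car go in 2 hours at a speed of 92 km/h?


Using distance = speed * time
Speed = 92 km/h
Time = 2 hours
Distance = 92 * 2
= 184 km

184


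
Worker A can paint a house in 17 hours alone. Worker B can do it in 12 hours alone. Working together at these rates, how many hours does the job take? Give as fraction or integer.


Rate of A = 1/17 job per hour
Rate of B = 1/12 job per hour
Combined rate = 1/17 + 1/12
Find common denominator: (12 + 17)/(17*12) = 29/204
Combined rate = 29/204 job per hour
Time together = 1 / (29/204) = 204/29 hours

204/29


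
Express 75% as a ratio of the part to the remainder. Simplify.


Part = 75%, Remainder = 25%
Ratio = 75:25
GCD(75, 25) = 25
Simplify: 3:1 = 3:1

3:1


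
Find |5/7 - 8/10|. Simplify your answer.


Simplify: 5/7 = 5/7 and 8/10 = 4/5
Find common denominator: LCD = 35
Convert: 25/35 and 28/35
Difference = |25 - 28|/35 = 3/35
Simplified = 3/35

3/35


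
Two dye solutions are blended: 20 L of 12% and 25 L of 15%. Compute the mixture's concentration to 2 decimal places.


Solute in mixture 1 = 12% of 20 L = 20*12/100 = 12/5 L
Solute in mixture 2 = 15% of 25 L = 25*15/100 = 15/4 L
Total solute = 12/5 + 15/4 = 123/20 L
Total volume = 20 + 25 = 45 L
Final concentration = 123/20/45 * 100 = 13.67%

13.67


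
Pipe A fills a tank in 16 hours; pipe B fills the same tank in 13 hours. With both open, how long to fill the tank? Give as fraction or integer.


Rate of A = 1/16 job per hour
Rate of B = 1/13 job per hour
Combined rate = 1/16 + 1/13
Find common denominator: (13 + 16)/(16*13) = 29/208
Combined rate = 29/208 job per hour
Time together = 1 / (29/208) = 208/29 hours

208/29


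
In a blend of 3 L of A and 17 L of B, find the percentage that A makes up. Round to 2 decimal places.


Volume of A = 3 L
Volume of B = 17 L
Total volume = 3 + 17 = 20 L
Percentage of A = (3/20) * 100
= 15.00%

15.00


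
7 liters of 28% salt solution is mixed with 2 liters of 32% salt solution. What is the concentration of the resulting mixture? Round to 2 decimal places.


Solute in mixture 1 = 28% of 7 L = 7*28/100 = 49/25 L
Solute in mixture 2 = 32% of 2 L = 2*32/100 = 16/25 L
Total solute = 49/25 + 16/25 = 13/5 L
Total volume = 7 + 2 = 9 L
Final concentration = 13/5/9 * 100 = 28.89%

28.89


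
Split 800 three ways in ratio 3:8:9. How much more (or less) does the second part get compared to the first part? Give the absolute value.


Total parts = 3 + 8 + 9 = 20
Value per part = 800 / 20 = 40
Shares: 3*40=120, 8*40=320, 9*40=360
Second share = 320, first share = 120
Difference = |320 - 120| = 200

200


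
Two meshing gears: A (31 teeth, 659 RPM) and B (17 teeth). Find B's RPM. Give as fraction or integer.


Gear ratio: teeth_A * RPM_A = teeth_B * RPM_B
31 * 659 = 17 * RPM_B
20429 = 17 * RPM_B
RPM_B = 20429 / 17
RPM_B = 20429/17

20429/17


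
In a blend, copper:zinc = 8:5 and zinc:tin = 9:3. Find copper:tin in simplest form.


Given a:b = 8:5 and b:c = 9:3
Make b consistent. Multiply first ratio by 9: a:b = 72:45
Multiply second ratio by 5: b:c = 45:15
Now b = 45 in both, so a:b:c = 72:45:15
Therefore a:c = 72:15
Simplify by GCD: a:c = 24:5

24:5


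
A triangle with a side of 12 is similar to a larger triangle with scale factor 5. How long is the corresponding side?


Similar triangles have proportional sides
Scale factor = 5
Smaller side = 12
Corresponding larger side = 12 * 5
= 60

60


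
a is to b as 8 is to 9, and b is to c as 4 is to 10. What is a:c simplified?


Given a:b = 8:9 and b:c = 4:10
Make b consistent. Multiply first ratio by 4: a:b = 32:36
Multiply second ratio by 9: b:c = 36:90
Now b = 36 in both, so a:b:c = 32:36:90
Therefore a:c = 32:90
Simplify by GCD: a:c = 16:45

16:45


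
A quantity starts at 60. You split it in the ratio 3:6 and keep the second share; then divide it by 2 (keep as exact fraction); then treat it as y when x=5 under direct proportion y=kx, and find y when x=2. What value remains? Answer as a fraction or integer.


Start with 60.
Step 1: Split 3:6, second share = 60 * 6/9 = 40
Step 2: Divide by 2: 40 / 2 = 20
Step 3: Direct prop: k = (20)/5; new y = k*2 = 20*2/5 = 8
Final result = 8

8


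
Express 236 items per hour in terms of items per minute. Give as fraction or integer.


Converting from per hour to per minute
Rate = 236 items per hour
Divide by 60: 236/60
= 59/15 items per minute

59/15


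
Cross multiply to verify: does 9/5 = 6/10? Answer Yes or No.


Cross multiply to check 9/5 = 6/10
Left cross product: 9 * 10 = 90
Right cross product: 5 * 6 = 30
90 != 30
Not equal, so proportions differ => No

No


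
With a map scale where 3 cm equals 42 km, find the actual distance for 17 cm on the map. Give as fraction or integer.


Map scale: 3 cm = 42 km
Measured distance on map = 17 cm
Set up proportion: 17 * 42 / 3
= 714 / 3
= 238 km

238


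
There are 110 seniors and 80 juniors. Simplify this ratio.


Find GCD(110, 80)
GCD = 10
Divide both by 10: 110/10 = 11, 80/10 = 8
Simplified ratio = 11:8

11:8


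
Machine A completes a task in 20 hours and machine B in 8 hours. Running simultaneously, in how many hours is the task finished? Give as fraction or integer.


Rate of A = 1/20 job per hour
Rate of B = 1/8 job per hour
Combined rate = 1/20 + 1/8
Find common denominator: (8 + 20)/(20*8) = 28/160
Combined rate = 7/40 job per hour
Time together = 1 / (7/40) = 40/7 hours

40/7


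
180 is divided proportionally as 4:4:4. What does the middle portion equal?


Ratio = 4:4:4
Total parts = 4 + 4 + 4 = 12
Value per part = 180 / 12 = 15
First share = 4 * 15 = 60
Middle share = 4 * 15 = 60
Third share = 4 * 15 = 60

60


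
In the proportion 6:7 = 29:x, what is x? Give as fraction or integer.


Setting up: 6/7 = 29/x
Cross multiply: 6 * x = 7 * 29
6x = 203
x = 203/6
x = 203/6

203/6


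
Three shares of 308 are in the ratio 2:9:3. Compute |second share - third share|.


Total parts = 2 + 9 + 3 = 14
Value per part = 308 / 14 = 22
Shares: 2*22=44, 9*22=198, 3*22=66
Second share = 198, third share = 66
Difference = |198 - 66| = 132

132


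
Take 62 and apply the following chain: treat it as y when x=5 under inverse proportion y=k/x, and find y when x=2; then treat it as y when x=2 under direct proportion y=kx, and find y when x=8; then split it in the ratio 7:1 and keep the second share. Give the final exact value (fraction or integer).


Start with 62.
Step 1: Inverse prop: k = (62)*5; new y = k/2 = 62*5/2 = 155
Step 2: Direct prop: k = (155)/2; new y = k*8 = 155*8/2 = 620
Step 3: Split 7:1, second share = 620 * 1/8 = 155/2
Final result = 155/2

155/2


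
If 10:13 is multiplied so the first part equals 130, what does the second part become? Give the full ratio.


Original ratio: 10:13
First term target: 130
Scale factor = 130 / 10 = 13
Multiply second term: 13 * 13 = 169
Equivalent ratio = 130:169

130:169


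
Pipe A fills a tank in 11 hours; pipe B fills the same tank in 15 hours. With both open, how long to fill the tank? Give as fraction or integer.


Rate of A = 1/11 job per hour
Rate of B = 1/15 job per hour
Combined rate = 1/11 + 1/15
Find common denominator: (15 + 11)/(11*15) = 26/165
Combined rate = 26/165 job per hour
Time together = 1 / (26/165) = 165/26 hours

165/26


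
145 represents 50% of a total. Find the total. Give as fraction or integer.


Given: 145 is 50% of the whole
Set up: 145 = 50/100 * whole
whole = 145 * 100 / 50
whole = 14500 / 50
whole = 290

290


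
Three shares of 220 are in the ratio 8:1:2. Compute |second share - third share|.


Total parts = 8 + 1 + 2 = 11
Value per part = 220 / 11 = 20
Shares: 8*20=160, 1*20=20, 2*20=40
Second share = 20, third share = 40
Difference = |20 - 40| = 20

20


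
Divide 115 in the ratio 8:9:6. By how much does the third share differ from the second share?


Total parts = 8 + 9 + 6 = 23
Value per part = 115 / 23 = 5
Shares: 8*5=40, 9*5=45, 6*5=30
Third share = 30, second share = 45
Difference = |30 - 45| = 15

15


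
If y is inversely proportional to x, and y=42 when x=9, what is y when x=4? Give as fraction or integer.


Inverse proportion: y = k/x
Find k: k = 9 * 42 = 378
Compute y at x=4: y = 378/4
y = 189/2

189/2


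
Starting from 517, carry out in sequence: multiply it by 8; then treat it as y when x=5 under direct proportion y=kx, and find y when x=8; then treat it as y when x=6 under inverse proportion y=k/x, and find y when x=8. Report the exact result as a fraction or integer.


Start with 517.
Step 1: Multiply by 8: 517 * 8 = 4136
Step 2: Direct prop: k = (4136)/5; new y = k*8 = 4136*8/5 = 33088/5
Step 3: Inverse prop: k = (33088/5)*6; new y = k/8 = 33088/5*6/8 = 24816/5
Final result = 24816/5

24816/5


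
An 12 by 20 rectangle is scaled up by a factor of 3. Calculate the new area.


Original dimensions: 12 x 20
Enlargement factor = 3
New width = 12 * 3 = 36
New height = 20 * 3 = 60
New area = 36 * 60 = 2160

2160


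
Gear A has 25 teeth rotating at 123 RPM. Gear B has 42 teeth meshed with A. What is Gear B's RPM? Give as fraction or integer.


Gear ratio: teeth_A * RPM_A = teeth_B * RPM_B
25 * 123 = 42 * RPM_B
3075 = 42 * RPM_B
RPM_B = 3075 / 42
RPM_B = 1025/14

1025/14


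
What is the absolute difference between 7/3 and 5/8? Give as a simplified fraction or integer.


Simplify: 7/3 = 7/3 and 5/8 = 5/8
Find common denominator: LCD = 24
Convert: 56/24 and 15/24
Difference = |56 - 15|/24 = 41/24
Simplified = 41/24

41/24


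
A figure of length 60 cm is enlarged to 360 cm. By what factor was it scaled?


Original length = 60 cm
Scaled length = 360 cm
Scale factor = 360 / 60
= 6

6


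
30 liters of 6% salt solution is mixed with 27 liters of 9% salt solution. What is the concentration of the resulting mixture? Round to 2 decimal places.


Solute in mixture 1 = 6% of 30 L = 30*6/100 = 9/5 L
Solute in mixture 2 = 9% of 27 L = 27*9/100 = 243/100 L
Total solute = 9/5 + 243/100 = 423/100 L
Total volume = 30 + 27 = 57 L
Final concentration = 423/100/57 * 100 = 7.42%

7.42


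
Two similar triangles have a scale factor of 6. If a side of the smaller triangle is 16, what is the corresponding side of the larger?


Similar triangles have proportional sides
Scale factor = 6
Smaller side = 16
Corresponding larger side = 16 * 6
= 96

96


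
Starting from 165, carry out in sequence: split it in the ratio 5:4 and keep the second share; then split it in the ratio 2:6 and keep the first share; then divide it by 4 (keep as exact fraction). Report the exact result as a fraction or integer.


Start with 165.
Step 1: Split 5:4, second share = 165 * 4/9 = 220/3
Step 2: Split 2:6, first share = 220/3 * 2/8 = 55/3
Step 3: Divide by 4: 55/3 / 4 = 55/12
Final result = 55/12

55/12


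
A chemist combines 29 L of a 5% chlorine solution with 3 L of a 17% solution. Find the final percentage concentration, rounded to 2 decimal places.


Solute in mixture 1 = 5% of 29 L = 29*5/100 = 29/20 L
Solute in mixture 2 = 17% of 3 L = 3*17/100 = 51/100 L
Total solute = 29/20 + 51/100 = 49/25 L
Total volume = 29 + 3 = 32 L
Final concentration = 49/25/32 * 100 = 6.13%

6.13


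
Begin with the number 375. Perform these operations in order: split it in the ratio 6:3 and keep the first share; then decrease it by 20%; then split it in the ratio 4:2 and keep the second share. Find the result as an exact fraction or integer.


Start with 375.
Step 1: Split 6:3, first share = 375 * 6/9 = 250
Step 2: Decrease by 20%: 250 * 80/100 = 200
Step 3: Split 4:2, second share = 200 * 2/6 = 200/3
Final result = 200/3

200/3


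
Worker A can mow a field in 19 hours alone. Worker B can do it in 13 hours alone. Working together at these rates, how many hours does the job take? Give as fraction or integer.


Rate of A = 1/19 job per hour
Rate of B = 1/13 job per hour
Combined rate = 1/19 + 1/13
Find common denominator: (13 + 19)/(19*13) = 32/247
Combined rate = 32/247 job per hour
Time together = 1 / (32/247) = 247/32 hours

247/32


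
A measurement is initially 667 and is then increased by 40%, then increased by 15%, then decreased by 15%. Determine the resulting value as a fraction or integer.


Start: 667
Step 1: increase by 40% => multiply by 140/100
  667 * 140/100 = 4669/5
Step 2: increase by 15% => multiply by 115/100
  4669/5 * 115/100 = 107387/100
Step 3: decrease by 15% => multiply by 85/100
  107387/100 * 85/100 = 1825579/2000
Final value = 1825579/2000

1825579/2000


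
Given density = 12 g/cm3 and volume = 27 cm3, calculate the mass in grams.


Using mass = density * volume
Density = 12 g/cm3
Volume = 27 cm3
Mass = 12 * 27
= 324 g

324


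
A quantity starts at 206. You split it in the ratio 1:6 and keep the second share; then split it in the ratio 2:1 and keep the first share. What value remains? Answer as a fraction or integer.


Start with 206.
Step 1: Split 1:6, second share = 206 * 6/7 = 1236/7
Step 2: Split 2:1, first share = 1236/7 * 2/3 = 824/7
Final result = 824/7

824/7


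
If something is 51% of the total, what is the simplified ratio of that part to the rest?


Part = 51%, Remainder = 49%
Ratio = 51:49
GCD(51, 49) = 1
Simplify: 51:49 = 51:49

51:49


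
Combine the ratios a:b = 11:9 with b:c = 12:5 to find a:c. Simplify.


Given a:b = 11:9 and b:c = 12:5
Make b consistent. Multiply first ratio by 12: a:b = 132:108
Multiply second ratio by 9: b:c = 108:45
Now b = 108 in both, so a:b:c = 132:108:45
Therefore a:c = 132:45
Simplify by GCD: a:c = 44:15

44:15


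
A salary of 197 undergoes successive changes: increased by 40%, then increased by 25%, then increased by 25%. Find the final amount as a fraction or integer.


Start: 197
Step 1: increase by 40% => multiply by 140/100
  197 * 140/100 = 1379/5
Step 2: increase by 25% => multiply by 125/100
  1379/5 * 125/100 = 1379/4
Step 3: increase by 25% => multiply by 125/100
  1379/4 * 125/100 = 6895/16
Final value = 6895/16

6895/16


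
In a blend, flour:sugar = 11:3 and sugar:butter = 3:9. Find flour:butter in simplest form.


Given a:b = 11:3 and b:c = 3:9
Make b consistent. Multiply first ratio by 3: a:b = 33:9
Multiply second ratio by 3: b:c = 9:27
Now b = 9 in both, so a:b:c = 33:9:27
Therefore a:c = 33:27
Simplify by GCD: a:c = 11:9

11:9


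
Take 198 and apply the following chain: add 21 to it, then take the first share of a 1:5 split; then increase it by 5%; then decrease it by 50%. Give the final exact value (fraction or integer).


Start with 198.
Step 1: Add 21: 198+21=219; split 1:5 first = 219*1/6 = 73/2
Step 2: Increase by 5%: 73/2 * 105/100 = 1533/40
Step 3: Decrease by 50%: 1533/40 * 50/100 = 1533/80
Final result = 1533/80

1533/80


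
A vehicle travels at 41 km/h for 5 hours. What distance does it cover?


Using distance = speed * time
Speed = 41 km/h
Time = 5 hours
Distance = 41 * 5
= 205 km

205


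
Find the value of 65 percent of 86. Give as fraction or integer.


Compute 65% of 86
Convert percentage: 65% = 65/100
Multiply: 86 * 65/100
= 5590/100
= 559/10

559/10


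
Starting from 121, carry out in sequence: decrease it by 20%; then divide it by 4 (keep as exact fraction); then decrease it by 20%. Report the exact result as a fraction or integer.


Start with 121.
Step 1: Decrease by 20%: 121 * 80/100 = 484/5
Step 2: Divide by 4: 484/5 / 4 = 121/5
Step 3: Decrease by 20%: 121/5 * 80/100 = 484/25
Final result = 484/25

484/25


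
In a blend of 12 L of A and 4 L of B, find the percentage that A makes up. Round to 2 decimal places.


Volume of A = 12 L
Volume of B = 4 L
Total volume = 12 + 4 = 16 L
Percentage of A = (12/16) * 100
= 75.00%

75.00


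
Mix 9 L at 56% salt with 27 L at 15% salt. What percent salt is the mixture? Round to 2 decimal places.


Solute in mixture 1 = 56% of 9 L = 9*56/100 = 126/25 L
Solute in mixture 2 = 15% of 27 L = 27*15/100 = 81/20 L
Total solute = 126/25 + 81/20 = 909/100 L
Total volume = 9 + 27 = 36 L
Final concentration = 909/100/36 * 100 = 25.25%

25.25


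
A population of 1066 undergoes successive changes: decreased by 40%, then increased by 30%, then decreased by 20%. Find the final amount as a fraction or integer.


Start: 1066
Step 1: decrease by 40% => multiply by 60/100
  1066 * 60/100 = 3198/5
Step 2: increase by 30% => multiply by 130/100
  3198/5 * 130/100 = 20787/25
Step 3: decrease by 20% => multiply by 80/100
  20787/25 * 80/100 = 83148/125
Final value = 83148/125

83148/125


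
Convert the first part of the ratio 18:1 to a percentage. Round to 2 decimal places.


Total parts = 18 + 1 = 19
First part fraction = 18/19
Percentage = (18/19) * 100
= 0.947368 * 100
= 94.74%

94.74


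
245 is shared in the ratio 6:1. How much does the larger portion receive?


Total parts = 6 + 1 = 7
Value per part = 245 / 7 = 35
First share = 6 * 35 = 210
Second share = 1 * 35 = 35
Larger share = 210

210


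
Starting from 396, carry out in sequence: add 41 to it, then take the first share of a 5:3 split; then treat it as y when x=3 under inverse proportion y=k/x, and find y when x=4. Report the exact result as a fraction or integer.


Start with 396.
Step 1: Add 41: 396+41=437; split 5:3 first = 437*5/8 = 2185/8
Step 2: Inverse prop: k = (2185/8)*3; new y = k/4 = 2185/8*3/4 = 6555/32
Final result = 6555/32

6555/32


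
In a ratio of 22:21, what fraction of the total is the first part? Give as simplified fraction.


Total parts = 22 + 21 = 43
First part fraction = 22/43
Simplify: 22/43 = 22/43

22/43


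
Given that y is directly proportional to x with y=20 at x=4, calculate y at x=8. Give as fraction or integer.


Direct proportion: y = kx
Find k: k = 20/4 = 5
Compute y at x=8: y = 5 * 8
y = 40

40


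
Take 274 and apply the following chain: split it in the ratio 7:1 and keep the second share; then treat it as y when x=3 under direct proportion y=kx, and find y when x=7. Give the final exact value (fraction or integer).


Start with 274.
Step 1: Split 7:1, second share = 274 * 1/8 = 137/4
Step 2: Direct prop: k = (137/4)/3; new y = k*7 = 137/4*7/3 = 959/12
Final result = 959/12

959/12


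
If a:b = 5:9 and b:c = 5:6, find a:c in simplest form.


Given a:b = 5:9 and b:c = 5:6
Make b consistent. Multiply first ratio by 5: a:b = 25:45
Multiply second ratio by 9: b:c = 45:54
Now b = 45 in both, so a:b:c = 25:45:54
Therefore a:c = 25:54
Simplify by GCD: a:c = 25:54

25:54


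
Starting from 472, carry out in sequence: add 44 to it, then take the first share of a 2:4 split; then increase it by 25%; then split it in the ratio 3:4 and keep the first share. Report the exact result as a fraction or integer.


Start with 472.
Step 1: Add 44: 472+44=516; split 2:4 first = 516*2/6 = 172
Step 2: Increase by 25%: 172 * 125/100 = 215
Step 3: Split 3:4, first share = 215 * 3/7 = 645/7
Final result = 645/7

645/7


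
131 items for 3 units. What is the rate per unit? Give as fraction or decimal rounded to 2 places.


Total items = 131
Number of units = 3
Unit rate = 131 / 3
= 43.67 items per unit

43.67


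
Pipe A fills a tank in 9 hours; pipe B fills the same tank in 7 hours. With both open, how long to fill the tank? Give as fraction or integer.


Rate of A = 1/9 job per hour
Rate of B = 1/7 job per hour
Combined rate = 1/9 + 1/7
Find common denominator: (7 + 9)/(9*7) = 16/63
Combined rate = 16/63 job per hour
Time together = 1 / (16/63) = 63/16 hours

63/16


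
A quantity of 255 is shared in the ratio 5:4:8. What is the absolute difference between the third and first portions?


Total parts = 5 + 4 + 8 = 17
Value per part = 255 / 17 = 15
Shares: 5*15=75, 4*15=60, 8*15=120
Third share = 120, first share = 75
Difference = |120 - 75| = 45

45


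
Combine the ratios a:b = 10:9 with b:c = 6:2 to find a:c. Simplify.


Given a:b = 10:9 and b:c = 6:2
Make b consistent. Multiply first ratio by 6: a:b = 60:54
Multiply second ratio by 9: b:c = 54:18
Now b = 54 in both, so a:b:c = 60:54:18
Therefore a:c = 60:18
Simplify by GCD: a:c = 10:3

10:3


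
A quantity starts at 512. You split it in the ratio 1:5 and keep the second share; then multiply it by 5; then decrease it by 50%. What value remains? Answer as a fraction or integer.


Start with 512.
Step 1: Split 1:5, second share = 512 * 5/6 = 1280/3
Step 2: Multiply by 5: 1280/3 * 5 = 6400/3
Step 3: Decrease by 50%: 6400/3 * 50/100 = 3200/3
Final result = 3200/3

3200/3


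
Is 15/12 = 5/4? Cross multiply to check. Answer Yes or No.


Cross multiply to check 15/12 = 5/4
Left cross product: 15 * 4 = 60
Right cross product: 12 * 5 = 60
60 = 60
Equal, so proportions match => Yes

Yes


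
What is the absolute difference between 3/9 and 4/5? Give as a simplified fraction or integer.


Simplify: 3/9 = 1/3 and 4/5 = 4/5
Find common denominator: LCD = 15
Convert: 5/15 and 12/15
Difference = |5 - 12|/15 = 7/15
Simplified = 7/15

7/15


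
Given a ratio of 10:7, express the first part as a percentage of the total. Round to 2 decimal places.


Total parts = 10 + 7 = 17
First part fraction = 10/17
Percentage = (10/17) * 100
= 0.588235 * 100
= 58.82%

58.82


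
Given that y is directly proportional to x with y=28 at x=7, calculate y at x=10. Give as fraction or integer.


Direct proportion: y = kx
Find k: k = 28/7 = 4
Compute y at x=10: y = 4 * 10
y = 40

40


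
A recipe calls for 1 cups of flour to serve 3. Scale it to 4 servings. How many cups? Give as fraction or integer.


Original: 1 cups for 3 servings
Target servings = 4
Scaling factor = 4/3
New amount = 1 * 4/3
= 4/3
= 4/3 cups

4/3


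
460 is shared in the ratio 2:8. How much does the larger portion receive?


Total parts = 2 + 8 = 10
Value per part = 460 / 10 = 46
First share = 2 * 46 = 92
Second share = 8 * 46 = 368
Larger share = 368

368


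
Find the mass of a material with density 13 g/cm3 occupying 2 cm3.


Using mass = density * volume
Density = 13 g/cm3
Volume = 2 cm3
Mass = 13 * 2
= 26 g

26


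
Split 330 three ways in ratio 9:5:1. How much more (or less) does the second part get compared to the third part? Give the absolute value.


Total parts = 9 + 5 + 1 = 15
Value per part = 330 / 15 = 22
Shares: 9*22=198, 5*22=110, 1*22=22
Second share = 110, third share = 22
Difference = |110 - 22| = 88

88


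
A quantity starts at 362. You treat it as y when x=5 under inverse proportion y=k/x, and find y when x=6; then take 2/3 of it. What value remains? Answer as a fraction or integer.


Start with 362.
Step 1: Inverse prop: k = (362)*5; new y = k/6 = 362*5/6 = 905/3
Step 2: Take 2/3: 905/3 * 2/3 = 1810/9
Final result = 1810/9

1810/9


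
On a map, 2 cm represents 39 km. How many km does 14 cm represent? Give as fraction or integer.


Map scale: 2 cm = 39 km
Measured distance on map = 14 cm
Set up proportion: 14 * 39 / 2
= 546 / 2
= 273 km

273


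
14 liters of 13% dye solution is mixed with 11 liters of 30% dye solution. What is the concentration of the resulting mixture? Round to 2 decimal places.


Solute in mixture 1 = 13% of 14 L = 14*13/100 = 91/50 L
Solute in mixture 2 = 30% of 11 L = 11*30/100 = 33/10 L
Total solute = 91/50 + 33/10 = 128/25 L
Total volume = 14 + 11 = 25 L
Final concentration = 128/25/25 * 100 = 20.48%

20.48


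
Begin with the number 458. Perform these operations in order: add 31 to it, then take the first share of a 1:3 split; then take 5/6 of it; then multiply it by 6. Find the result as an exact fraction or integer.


Start with 458.
Step 1: Add 31: 458+31=489; split 1:3 first = 489*1/4 = 489/4
Step 2: Take 5/6: 489/4 * 5/6 = 815/8
Step 3: Multiply by 6: 815/8 * 6 = 2445/4
Final result = 2445/4

2445/4


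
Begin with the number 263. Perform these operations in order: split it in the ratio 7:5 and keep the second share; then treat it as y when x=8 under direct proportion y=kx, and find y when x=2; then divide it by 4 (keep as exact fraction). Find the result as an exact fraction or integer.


Start with 263.
Step 1: Split 7:5, second share = 263 * 5/12 = 1315/12
Step 2: Direct prop: k = (1315/12)/8; new y = k*2 = 1315/12*2/8 = 1315/48
Step 3: Divide by 4: 1315/48 / 4 = 1315/192
Final result = 1315/192

1315/192


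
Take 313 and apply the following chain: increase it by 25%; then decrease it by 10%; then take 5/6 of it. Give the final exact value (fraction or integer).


Start with 313.
Step 1: Increase by 25%: 313 * 125/100 = 1565/4
Step 2: Decrease by 10%: 1565/4 * 90/100 = 2817/8
Step 3: Take 5/6: 2817/8 * 5/6 = 4695/16
Final result = 4695/16

4695/16


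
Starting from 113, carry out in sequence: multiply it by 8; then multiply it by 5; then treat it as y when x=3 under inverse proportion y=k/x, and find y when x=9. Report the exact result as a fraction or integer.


Start with 113.
Step 1: Multiply by 8: 113 * 8 = 904
Step 2: Multiply by 5: 904 * 5 = 4520
Step 3: Inverse prop: k = (4520)*3; new y = k/9 = 4520*3/9 = 4520/3
Final result = 4520/3

4520/3


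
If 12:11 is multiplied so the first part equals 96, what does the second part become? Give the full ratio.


Original ratio: 12:11
First term target: 96
Scale factor = 96 / 12 = 8
Multiply second term: 11 * 8 = 88
Equivalent ratio = 96:88

96:88


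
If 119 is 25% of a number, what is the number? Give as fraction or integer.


Given: 119 is 25% of the whole
Set up: 119 = 25/100 * whole
whole = 119 * 100 / 25
whole = 11900 / 25
whole = 476

476


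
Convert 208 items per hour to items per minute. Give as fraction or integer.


Converting from per hour to per minute
Rate = 208 items per hour
Divide by 60: 208/60
= 52/15 items per minute

52/15


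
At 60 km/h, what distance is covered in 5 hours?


Using distance = speed * time
Speed = 60 km/h
Time = 5 hours
Distance = 60 * 5
= 300 km

300


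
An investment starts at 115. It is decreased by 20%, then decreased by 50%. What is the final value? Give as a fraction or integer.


Start: 115
Step 1: decrease by 20% => multiply by 80/100
  115 * 80/100 = 92
Step 2: decrease by 50% => multiply by 50/100
  92 * 50/100 = 46
Final value = 46

46


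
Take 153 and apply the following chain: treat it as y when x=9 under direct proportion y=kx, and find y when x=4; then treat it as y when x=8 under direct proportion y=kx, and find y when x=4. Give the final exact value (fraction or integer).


Start with 153.
Step 1: Direct prop: k = (153)/9; new y = k*4 = 153*4/9 = 68
Step 2: Direct prop: k = (68)/8; new y = k*4 = 68*4/8 = 34
Final result = 34

34


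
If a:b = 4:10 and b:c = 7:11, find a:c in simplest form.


Given a:b = 4:10 and b:c = 7:11
Make b consistent. Multiply first ratio by 7: a:b = 28:70
Multiply second ratio by 10: b:c = 70:110
Now b = 70 in both, so a:b:c = 28:70:110
Therefore a:c = 28:110
Simplify by GCD: a:c = 14:55

14:55


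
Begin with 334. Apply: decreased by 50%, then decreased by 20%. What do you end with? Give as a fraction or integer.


Start: 334
Step 1: decrease by 50% => multiply by 50/100
  334 * 50/100 = 167
Step 2: decrease by 20% => multiply by 80/100
  167 * 80/100 = 668/5
Final value = 668/5

668/5


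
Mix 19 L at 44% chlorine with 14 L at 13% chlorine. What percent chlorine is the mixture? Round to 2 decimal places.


Solute in mixture 1 = 44% of 19 L = 19*44/100 = 209/25 L
Solute in mixture 2 = 13% of 14 L = 14*13/100 = 91/50 L
Total solute = 209/25 + 91/50 = 509/50 L
Total volume = 19 + 14 = 33 L
Final concentration = 509/50/33 * 100 = 30.85%

30.85


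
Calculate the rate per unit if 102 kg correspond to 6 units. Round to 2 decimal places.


Total kg = 102
Number of units = 6
Unit rate = 102 / 6
= 17 kg per unit

17


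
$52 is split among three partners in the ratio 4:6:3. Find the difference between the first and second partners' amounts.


Total parts = 4 + 6 + 3 = 13
Value per part = 52 / 13 = 4
Shares: 4*4=16, 6*4=24, 3*4=12
First share = 16, second share = 24
Difference = |16 - 24| = 8

8


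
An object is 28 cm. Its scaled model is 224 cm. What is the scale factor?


Original length = 28 cm
Scaled length = 224 cm
Scale factor = 224 / 28
= 8

8


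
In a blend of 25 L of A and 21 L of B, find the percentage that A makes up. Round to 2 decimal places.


Volume of A = 25 L
Volume of B = 21 L
Total volume = 25 + 21 = 46 L
Percentage of A = (25/46) * 100
= 54.35%

54.35


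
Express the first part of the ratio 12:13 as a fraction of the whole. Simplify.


Total parts = 12 + 13 = 25
First part fraction = 12/25
Simplify: 12/25 = 12/25

12/25


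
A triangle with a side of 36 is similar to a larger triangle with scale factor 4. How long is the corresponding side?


Similar triangles have proportional sides
Scale factor = 4
Smaller side = 36
Corresponding larger side = 36 * 4
= 144

144


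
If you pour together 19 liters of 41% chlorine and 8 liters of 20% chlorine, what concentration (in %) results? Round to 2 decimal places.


Solute in mixture 1 = 41% of 19 L = 19*41/100 = 779/100 L
Solute in mixture 2 = 20% of 8 L = 8*20/100 = 8/5 L
Total solute = 779/100 + 8/5 = 939/100 L
Total volume = 19 + 8 = 27 L
Final concentration = 939/100/27 * 100 = 34.78%

34.78


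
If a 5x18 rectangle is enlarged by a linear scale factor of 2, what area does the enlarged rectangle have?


Original dimensions: 5 x 18
Enlargement factor = 2
New width = 5 * 2 = 10
New height = 18 * 2 = 36
New area = 10 * 36 = 360

360


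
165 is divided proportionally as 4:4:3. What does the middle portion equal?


Ratio = 4:4:3
Total parts = 4 + 4 + 3 = 11
Value per part = 165 / 11 = 15
First share = 4 * 15 = 60
Middle share = 4 * 15 = 60
Third share = 3 * 15 = 45

60


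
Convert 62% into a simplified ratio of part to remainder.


Part = 62%, Remainder = 38%
Ratio = 62:38
GCD(62, 38) = 2
Simplify: 31:19 = 31:19

31:19


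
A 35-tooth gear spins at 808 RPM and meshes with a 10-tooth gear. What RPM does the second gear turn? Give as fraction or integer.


Gear ratio: teeth_A * RPM_A = teeth_B * RPM_B
35 * 808 = 10 * RPM_B
28280 = 10 * RPM_B
RPM_B = 28280 / 10
RPM_B = 2828

2828


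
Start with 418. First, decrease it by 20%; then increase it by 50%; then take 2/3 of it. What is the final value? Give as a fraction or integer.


Start with 418.
Step 1: Decrease by 20%: 418 * 80/100 = 1672/5
Step 2: Increase by 50%: 1672/5 * 150/100 = 2508/5
Step 3: Take 2/3: 2508/5 * 2/3 = 1672/5
Final result = 1672/5

1672/5


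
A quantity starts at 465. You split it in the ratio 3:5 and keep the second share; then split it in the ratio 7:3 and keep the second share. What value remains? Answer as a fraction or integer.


Start with 465.
Step 1: Split 3:5, second share = 465 * 5/8 = 2325/8
Step 2: Split 7:3, second share = 2325/8 * 3/10 = 1395/16
Final result = 1395/16

1395/16


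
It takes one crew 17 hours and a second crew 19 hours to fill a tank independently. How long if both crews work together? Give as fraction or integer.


Rate of A = 1/17 job per hour
Rate of B = 1/19 job per hour
Combined rate = 1/17 + 1/19
Find common denominator: (19 + 17)/(17*19) = 36/323
Combined rate = 36/323 job per hour
Time together = 1 / (36/323) = 323/36 hours

323/36


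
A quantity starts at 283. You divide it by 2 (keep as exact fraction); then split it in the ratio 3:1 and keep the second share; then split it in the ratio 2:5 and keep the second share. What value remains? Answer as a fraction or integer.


Start with 283.
Step 1: Divide by 2: 283 / 2 = 283/2
Step 2: Split 3:1, second share = 283/2 * 1/4 = 283/8
Step 3: Split 2:5, second share = 283/8 * 5/7 = 1415/56
Final result = 1415/56

1415/56


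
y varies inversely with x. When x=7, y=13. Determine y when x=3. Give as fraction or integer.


Inverse proportion: y = k/x
Find k: k = 7 * 13 = 91
Compute y at x=3: y = 91/3
y = 91/3

91/3


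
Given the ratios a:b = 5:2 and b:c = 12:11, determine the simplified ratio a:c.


Given a:b = 5:2 and b:c = 12:11
Make b consistent. Multiply first ratio by 12: a:b = 60:24
Multiply second ratio by 2: b:c = 24:22
Now b = 24 in both, so a:b:c = 60:24:22
Therefore a:c = 60:22
Simplify by GCD: a:c = 30:11

30:11


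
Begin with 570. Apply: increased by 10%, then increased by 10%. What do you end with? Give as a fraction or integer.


Start: 570
Step 1: increase by 10% => multiply by 110/100
  570 * 110/100 = 627
Step 2: increase by 10% => multiply by 110/100
  627 * 110/100 = 6897/10
Final value = 6897/10

6897/10


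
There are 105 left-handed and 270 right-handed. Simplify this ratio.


Find GCD(105, 270)
GCD = 15
Divide both by 15: 105/15 = 7, 270/15 = 18
Simplified ratio = 7:18

7:18


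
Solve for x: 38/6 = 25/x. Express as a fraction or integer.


Setting up: 38/6 = 25/x
Cross multiply: 38 * x = 6 * 25
38x = 150
x = 150/38
x = 75/19

75/19


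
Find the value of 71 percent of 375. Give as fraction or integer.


Compute 71% of 375
Convert percentage: 71% = 71/100
Multiply: 375 * 71/100
= 26625/100
= 1065/4

1065/4


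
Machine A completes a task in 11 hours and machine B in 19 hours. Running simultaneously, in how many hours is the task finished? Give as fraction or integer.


Rate of A = 1/11 job per hour
Rate of B = 1/19 job per hour
Combined rate = 1/11 + 1/19
Find common denominator: (19 + 11)/(11*19) = 30/209
Combined rate = 30/209 job per hour
Time together = 1 / (30/209) = 209/30 hours

209/30


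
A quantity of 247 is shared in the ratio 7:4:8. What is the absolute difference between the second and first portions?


Total parts = 7 + 4 + 8 = 19
Value per part = 247 / 19 = 13
Shares: 7*13=91, 4*13=52, 8*13=104
Second share = 52, first share = 91
Difference = |52 - 91| = 39

39


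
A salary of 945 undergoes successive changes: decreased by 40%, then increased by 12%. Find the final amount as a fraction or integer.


Start: 945
Step 1: decrease by 40% => multiply by 60/100
  945 * 60/100 = 567
Step 2: increase by 12% => multiply by 112/100
  567 * 112/100 = 15876/25
Final value = 15876/25

15876/25


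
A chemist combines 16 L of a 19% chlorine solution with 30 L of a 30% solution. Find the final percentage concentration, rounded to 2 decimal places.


Solute in mixture 1 = 19% of 16 L = 16*19/100 = 76/25 L
Solute in mixture 2 = 30% of 30 L = 30*30/100 = 9 L
Total solute = 76/25 + 9 = 301/25 L
Total volume = 16 + 30 = 46 L
Final concentration = 301/25/46 * 100 = 26.17%

26.17


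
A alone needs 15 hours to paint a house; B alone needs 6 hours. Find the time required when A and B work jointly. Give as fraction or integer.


Rate of A = 1/15 job per hour
Rate of B = 1/6 job per hour
Combined rate = 1/15 + 1/6
Find common denominator: (6 + 15)/(15*6) = 21/90
Combined rate = 7/30 job per hour
Time together = 1 / (7/30) = 30/7 hours

30/7


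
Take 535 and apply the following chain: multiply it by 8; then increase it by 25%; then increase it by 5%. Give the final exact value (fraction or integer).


Start with 535.
Step 1: Multiply by 8: 535 * 8 = 4280
Step 2: Increase by 25%: 4280 * 125/100 = 5350
Step 3: Increase by 5%: 5350 * 105/100 = 11235/2
Final result = 11235/2

11235/2


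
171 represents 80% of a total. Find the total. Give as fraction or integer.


Given: 171 is 80% of the whole
Set up: 171 = 80/100 * whole
whole = 171 * 100 / 80
whole = 17100 / 80
whole = 855/4

855/4


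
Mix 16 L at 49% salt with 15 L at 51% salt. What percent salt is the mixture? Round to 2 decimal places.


Solute in mixture 1 = 49% of 16 L = 16*49/100 = 196/25 L
Solute in mixture 2 = 51% of 15 L = 15*51/100 = 153/20 L
Total solute = 196/25 + 153/20 = 1549/100 L
Total volume = 16 + 15 = 31 L
Final concentration = 1549/100/31 * 100 = 49.97%

49.97


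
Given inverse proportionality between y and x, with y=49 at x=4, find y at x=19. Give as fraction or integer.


Inverse proportion: y = k/x
Find k: k = 4 * 49 = 196
Compute y at x=19: y = 196/19
y = 196/19

196/19


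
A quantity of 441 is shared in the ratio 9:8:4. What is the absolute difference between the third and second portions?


Total parts = 9 + 8 + 4 = 21
Value per part = 441 / 21 = 21
Shares: 9*21=189, 8*21=168, 4*21=84
Third share = 84, second share = 168
Difference = |84 - 168| = 84

84


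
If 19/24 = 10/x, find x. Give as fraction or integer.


Setting up: 19/24 = 10/x
Cross multiply: 19 * x = 24 * 10
19x = 240
x = 240/19
x = 240/19

240/19


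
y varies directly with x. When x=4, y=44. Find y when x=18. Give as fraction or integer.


Direct proportion: y = kx
Find k: k = 44/4 = 11
Compute y at x=18: y = 11 * 18
y = 198

198


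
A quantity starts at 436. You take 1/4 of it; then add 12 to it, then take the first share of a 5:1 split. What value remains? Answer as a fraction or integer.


Start with 436.
Step 1: Take 1/4: 436 * 1/4 = 109
Step 2: Add 12: 109+12=121; split 5:1 first = 121*5/6 = 605/6
Final result = 605/6

605/6


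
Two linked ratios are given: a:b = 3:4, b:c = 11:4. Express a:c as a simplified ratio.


Given a:b = 3:4 and b:c = 11:4
Make b consistent. Multiply first ratio by 11: a:b = 33:44
Multiply second ratio by 4: b:c = 44:16
Now b = 44 in both, so a:b:c = 33:44:16
Therefore a:c = 33:16
Simplify by GCD: a:c = 33:16

33:16


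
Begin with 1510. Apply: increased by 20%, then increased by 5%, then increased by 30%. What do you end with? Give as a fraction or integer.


Start: 1510
Step 1: increase by 20% => multiply by 120/100
  1510 * 120/100 = 1812
Step 2: increase by 5% => multiply by 105/100
  1812 * 105/100 = 9513/5
Step 3: increase by 30% => multiply by 130/100
  9513/5 * 130/100 = 123669/50
Final value = 123669/50

123669/50


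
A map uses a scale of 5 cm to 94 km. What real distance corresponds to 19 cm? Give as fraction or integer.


Map scale: 5 cm = 94 km
Measured distance on map = 19 cm
Set up proportion: 19 * 94 / 5
= 1786 / 5
= 1786/5 km

1786/5
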